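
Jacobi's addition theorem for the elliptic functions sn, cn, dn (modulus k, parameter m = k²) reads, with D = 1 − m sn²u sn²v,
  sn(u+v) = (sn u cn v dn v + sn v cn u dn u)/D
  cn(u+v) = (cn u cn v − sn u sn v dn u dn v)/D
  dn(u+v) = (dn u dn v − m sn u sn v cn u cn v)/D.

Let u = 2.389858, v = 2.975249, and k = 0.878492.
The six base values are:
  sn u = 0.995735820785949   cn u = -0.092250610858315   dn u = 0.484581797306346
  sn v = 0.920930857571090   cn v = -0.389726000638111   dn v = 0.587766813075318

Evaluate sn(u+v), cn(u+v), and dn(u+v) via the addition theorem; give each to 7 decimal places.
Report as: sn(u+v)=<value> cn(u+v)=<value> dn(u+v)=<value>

m = k² = 0.771748194064
D = 1 − m·sn²u·sn²v = 0.3510399930048816
sn(u+v) = (sn u·cn v·dn v + sn v·cn u·dn u)/D = -0.2692595638859538/0.3510399930048816 = -0.7670338686515682
cn(u+v) = (cn u·cn v − sn u·sn v·dn u·dn v)/D = -0.2252295805279878/0.3510399930048816 = -0.6416066118280023
dn(u+v) = (dn u·dn v − m·sn u·sn v·cn u·cn v)/D = 0.2593776832348744/0.3510399930048816 = 0.7388835699733717

sn(u+v)=-0.7670339 cn(u+v)=-0.6416066 dn(u+v)=0.7388836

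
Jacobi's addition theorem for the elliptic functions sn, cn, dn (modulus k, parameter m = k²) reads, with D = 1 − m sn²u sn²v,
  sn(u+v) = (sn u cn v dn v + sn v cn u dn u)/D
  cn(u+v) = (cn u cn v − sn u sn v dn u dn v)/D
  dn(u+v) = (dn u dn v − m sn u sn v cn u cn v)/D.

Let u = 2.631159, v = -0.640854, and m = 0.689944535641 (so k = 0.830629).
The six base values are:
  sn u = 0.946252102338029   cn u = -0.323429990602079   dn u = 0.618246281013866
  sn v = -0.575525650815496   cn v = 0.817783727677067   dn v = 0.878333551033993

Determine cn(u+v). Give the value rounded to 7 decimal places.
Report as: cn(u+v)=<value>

cn(u+v)=0.0392673

m = k² = 0.689944535641
D = 1 − m·sn²u·sn²v = 0.7953756732817103
cn(u+v) = (cn u·cn v − sn u·sn v·dn u·dn v)/D = 0.03123227175137352/0.7953756732817103 = 0.03926732084036409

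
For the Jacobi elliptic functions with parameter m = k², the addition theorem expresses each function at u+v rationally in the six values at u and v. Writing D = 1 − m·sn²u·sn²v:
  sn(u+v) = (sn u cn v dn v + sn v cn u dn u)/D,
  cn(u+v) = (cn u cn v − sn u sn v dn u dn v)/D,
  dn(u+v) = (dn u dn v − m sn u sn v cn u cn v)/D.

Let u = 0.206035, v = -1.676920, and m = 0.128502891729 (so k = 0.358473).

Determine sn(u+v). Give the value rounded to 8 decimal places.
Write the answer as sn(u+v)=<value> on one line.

sn(u+v)=-0.98962174

sn u = 0.2043986151890136, cn u = 0.9788877392780101, dn u = 0.997312039520246
sn v = -0.9988375539668327, cn v = -0.04820312008111623, dn v = 0.9336999999898222
m = k² = 0.128502891729
D = 1 − m·sn²u·sn²v = 0.9946437785557542
sn(u+v) = (sn u·cn v·dn v + sn v·cn u·dn u)/D = -0.984321102424188/0.9946437785557542 = -0.9896217355860256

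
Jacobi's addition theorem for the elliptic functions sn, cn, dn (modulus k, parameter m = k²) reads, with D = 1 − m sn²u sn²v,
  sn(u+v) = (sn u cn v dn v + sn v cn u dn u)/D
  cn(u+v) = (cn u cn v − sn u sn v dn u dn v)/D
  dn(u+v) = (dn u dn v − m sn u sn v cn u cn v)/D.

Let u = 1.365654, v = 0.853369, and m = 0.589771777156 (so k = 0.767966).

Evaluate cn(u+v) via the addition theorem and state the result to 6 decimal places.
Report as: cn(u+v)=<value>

sn u = 0.92916849707587, cn u = 0.3696564676044082, dn u = 0.7005841280758523
sn v = 0.71812553504958, cn v = 0.6959135836508398, dn v = 0.8341775397870247
m = k² = 0.589771777156
D = 1 − m·sn²u·sn²v = 0.7374127233668133
cn(u+v) = (cn u·cn v − sn u·sn v·dn u·dn v)/D = -0.132705270335247/0.7374127233668133 = -0.1799606463655158

cn(u+v)=-0.179961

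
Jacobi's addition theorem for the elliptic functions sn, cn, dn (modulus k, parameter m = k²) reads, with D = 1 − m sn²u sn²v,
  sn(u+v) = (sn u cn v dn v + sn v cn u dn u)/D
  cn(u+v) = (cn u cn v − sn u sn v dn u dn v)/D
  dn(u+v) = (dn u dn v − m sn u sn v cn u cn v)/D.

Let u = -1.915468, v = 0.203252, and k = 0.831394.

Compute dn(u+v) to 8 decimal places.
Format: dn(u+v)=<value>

dn(u+v)=0.57912455

sn u = -0.9966422350806997, cn u = 0.08187951668975179, dn u = 0.559837570328044
sn v = 0.2009170486106659, cn v = 0.9796082582224281, dn v = 0.9859499114611145
m = k² = 0.691215983236
D = 1 − m·sn²u·sn²v = 0.9722842952165456
dn(u+v) = (dn u·dn v − m·sn u·sn v·cn u·cn v)/D = 0.5630737091947181/0.9722842952165456 = 0.5791245543766715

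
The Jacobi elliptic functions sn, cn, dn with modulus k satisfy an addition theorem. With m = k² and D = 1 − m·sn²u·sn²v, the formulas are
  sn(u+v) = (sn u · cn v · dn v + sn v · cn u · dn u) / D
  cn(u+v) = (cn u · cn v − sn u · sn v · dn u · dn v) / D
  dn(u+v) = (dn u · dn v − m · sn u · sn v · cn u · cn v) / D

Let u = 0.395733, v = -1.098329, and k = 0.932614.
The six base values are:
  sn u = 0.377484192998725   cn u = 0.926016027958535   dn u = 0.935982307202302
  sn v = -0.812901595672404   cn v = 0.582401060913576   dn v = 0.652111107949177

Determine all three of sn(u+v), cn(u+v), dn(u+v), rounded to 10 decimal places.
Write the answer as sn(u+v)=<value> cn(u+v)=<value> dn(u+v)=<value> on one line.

sn(u+v)=-0.6112671844 cn(u+v)=0.7914243042 dn(u+v)=0.8215917317

m = k² = 0.869768872996
D = 1 − m·sn²u·sn²v = 0.9181012347442934
sn(u+v) = (sn u·cn v·dn v + sn v·cn u·dn u)/D = -0.5612051567130061/0.9181012347442934 = -0.6112671843528358
cn(u+v) = (cn u·cn v − sn u·sn v·dn u·dn v)/D = 0.7266076309245082/0.9181012347442934 = 0.7914243042346857
dn(u+v) = (dn u·dn v − m·sn u·sn v·cn u·cn v)/D = 0.7543043833103497/0.9181012347442934 = 0.8215917316791717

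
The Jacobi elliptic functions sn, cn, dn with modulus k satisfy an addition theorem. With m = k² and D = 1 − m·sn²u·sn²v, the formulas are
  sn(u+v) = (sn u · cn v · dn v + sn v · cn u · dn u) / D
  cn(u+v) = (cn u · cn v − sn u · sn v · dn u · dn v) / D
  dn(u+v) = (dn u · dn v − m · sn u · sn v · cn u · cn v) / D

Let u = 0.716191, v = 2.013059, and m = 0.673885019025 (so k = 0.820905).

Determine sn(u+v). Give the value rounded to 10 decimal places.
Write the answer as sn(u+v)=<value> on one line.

sn(u+v)=0.9150378975

sn u = 0.6282886003331333, cn u = 0.7779803562375031, dn u = 0.8567299477238918
sn v = 0.9998938613975524, cn v = 0.01456934931602038, dn v = 0.5711900067505322
m = k² = 0.673885019025
D = 1 − m·sn²u·sn²v = 0.7340426689954511
sn(u+v) = (sn u·cn v·dn v + sn v·cn u·dn u)/D = 0.6716768605295534/0.7340426689954511 = 0.9150378975227063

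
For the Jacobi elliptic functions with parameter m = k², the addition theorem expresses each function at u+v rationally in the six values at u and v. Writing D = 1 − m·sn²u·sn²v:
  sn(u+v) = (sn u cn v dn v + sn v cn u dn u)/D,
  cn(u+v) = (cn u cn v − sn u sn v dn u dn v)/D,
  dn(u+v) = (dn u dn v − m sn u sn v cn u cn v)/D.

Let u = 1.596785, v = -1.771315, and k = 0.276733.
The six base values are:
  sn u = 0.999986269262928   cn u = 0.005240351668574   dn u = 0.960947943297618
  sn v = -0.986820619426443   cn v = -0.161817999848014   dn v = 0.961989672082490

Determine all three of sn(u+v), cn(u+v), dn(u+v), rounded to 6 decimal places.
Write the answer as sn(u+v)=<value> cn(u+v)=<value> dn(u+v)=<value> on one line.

sn(u+v)=-0.173579 cn(u+v)=0.984820 dn(u+v)=0.998846

m = k² = 0.076581153289
D = 1 − m·sn²u·sn²v = 0.9254261771426645
sn(u+v) = (sn u·cn v·dn v + sn v·cn u·dn u)/D = -0.1606344448681668/0.9254261771426645 = -0.1735788859616441
cn(u+v) = (cn u·cn v − sn u·sn v·dn u·dn v)/D = 0.9113781786189431/0.9254261771426645 = 0.9848199684959249
dn(u+v) = (dn u·dn v − m·sn u·sn v·cn u·cn v)/D = 0.9243579140705806/0.9254261771426645 = 0.9988456528478779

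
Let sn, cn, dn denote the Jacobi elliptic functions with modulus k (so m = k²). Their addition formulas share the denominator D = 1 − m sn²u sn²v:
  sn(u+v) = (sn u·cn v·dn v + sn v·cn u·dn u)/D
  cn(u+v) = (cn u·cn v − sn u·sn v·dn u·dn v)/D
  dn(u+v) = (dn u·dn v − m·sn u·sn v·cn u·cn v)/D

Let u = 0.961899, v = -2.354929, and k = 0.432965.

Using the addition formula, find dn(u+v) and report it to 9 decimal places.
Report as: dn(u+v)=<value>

sn u = 0.8068914378301628, cn u = 0.5906997609245939, dn u = 0.9369901594881455
sn v = -0.8012526699061558, cn v = -0.5983261309421952, dn v = 0.93789680950592
m = k² = 0.187458691225
D = 1 − m·sn²u·sn²v = 0.921643545968973
dn(u+v) = (dn u·dn v − m·sn u·sn v·cn u·cn v)/D = 0.8359654587249598/0.921643545968973 = 0.90703771797812

dn(u+v)=0.907037718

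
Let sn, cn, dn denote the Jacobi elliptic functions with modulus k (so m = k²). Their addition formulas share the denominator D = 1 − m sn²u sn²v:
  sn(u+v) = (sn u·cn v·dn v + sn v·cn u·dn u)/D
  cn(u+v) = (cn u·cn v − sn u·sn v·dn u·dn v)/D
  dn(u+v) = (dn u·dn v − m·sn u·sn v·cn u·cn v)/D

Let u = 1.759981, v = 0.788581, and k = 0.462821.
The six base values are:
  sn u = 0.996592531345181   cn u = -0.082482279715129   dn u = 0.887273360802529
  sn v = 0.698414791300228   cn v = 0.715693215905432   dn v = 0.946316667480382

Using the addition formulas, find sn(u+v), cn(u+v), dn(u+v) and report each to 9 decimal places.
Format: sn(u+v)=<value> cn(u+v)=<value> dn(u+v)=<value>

sn(u+v)=0.696087327 cn(u+v)=-0.717957124 dn(u+v)=0.946683931

m = k² = 0.214203278041
D = 1 − m·sn²u·sn²v = 0.8962260791172715
sn(u+v) = (sn u·cn v·dn v + sn v·cn u·dn u)/D = 0.6238516162405921/0.8962260791172715 = 0.6960873274911262
cn(u+v) = (cn u·cn v − sn u·sn v·dn u·dn v)/D = -0.6434518985937634/0.8962260791172715 = -0.7179571244205755
dn(u+v) = (dn u·dn v − m·sn u·sn v·cn u·cn v)/D = 0.8484428274045161/0.8962260791172715 = 0.9466839307333937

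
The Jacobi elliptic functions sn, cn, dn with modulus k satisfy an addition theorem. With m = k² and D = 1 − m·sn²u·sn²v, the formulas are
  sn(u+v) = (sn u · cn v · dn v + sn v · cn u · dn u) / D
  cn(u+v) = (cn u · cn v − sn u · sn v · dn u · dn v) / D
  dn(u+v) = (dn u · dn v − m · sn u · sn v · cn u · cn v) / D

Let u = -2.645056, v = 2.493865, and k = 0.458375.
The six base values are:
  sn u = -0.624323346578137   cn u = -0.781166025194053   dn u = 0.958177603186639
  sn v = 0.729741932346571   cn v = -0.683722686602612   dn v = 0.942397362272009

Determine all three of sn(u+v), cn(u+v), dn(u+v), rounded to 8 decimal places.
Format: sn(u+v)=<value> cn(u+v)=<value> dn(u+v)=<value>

sn(u+v)=-0.15049658 cn(u+v)=0.98861053 dn(u+v)=0.99761778

m = k² = 0.210107640625
D = 1 − m·sn²u·sn²v = 0.9563886428275477
sn(u+v) = (sn u·cn v·dn v + sn v·cn u·dn u)/D = -0.1439332225211264/0.9563886428275477 = -0.1504965827444271
cn(u+v) = (cn u·cn v − sn u·sn v·dn u·dn v)/D = 0.9454958823729496/0.9563886428275477 = 0.9886105292693629
dn(u+v) = (dn u·dn v − m·sn u·sn v·cn u·cn v)/D = 0.9541103101469229/0.9563886428275477 = 0.9976177752656191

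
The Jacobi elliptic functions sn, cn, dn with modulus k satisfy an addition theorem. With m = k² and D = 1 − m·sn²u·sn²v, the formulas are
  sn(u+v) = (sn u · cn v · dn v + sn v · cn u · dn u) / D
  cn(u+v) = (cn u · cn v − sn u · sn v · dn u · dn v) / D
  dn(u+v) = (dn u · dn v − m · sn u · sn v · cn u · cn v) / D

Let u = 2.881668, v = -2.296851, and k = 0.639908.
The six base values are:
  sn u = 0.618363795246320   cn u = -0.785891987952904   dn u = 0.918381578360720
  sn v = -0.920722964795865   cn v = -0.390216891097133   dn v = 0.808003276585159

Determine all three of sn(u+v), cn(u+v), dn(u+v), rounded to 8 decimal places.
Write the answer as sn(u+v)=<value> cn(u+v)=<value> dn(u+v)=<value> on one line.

m = k² = 0.409482248464
D = 1 − m·sn²u·sn²v = 0.8672663190288988
sn(u+v) = (sn u·cn v·dn v + sn v·cn u·dn u)/D = 0.4695626684836914/0.8672663190288988 = 0.5414284611092395
cn(u+v) = (cn u·cn v − sn u·sn v·dn u·dn v)/D = 0.7291514029942002/0.8672663190288988 = 0.8407468236638666
dn(u+v) = (dn u·dn v − m·sn u·sn v·cn u·cn v)/D = 0.813550549039331/0.8672663190288988 = 0.9380631199310094

sn(u+v)=0.54142846 cn(u+v)=0.84074682 dn(u+v)=0.93806312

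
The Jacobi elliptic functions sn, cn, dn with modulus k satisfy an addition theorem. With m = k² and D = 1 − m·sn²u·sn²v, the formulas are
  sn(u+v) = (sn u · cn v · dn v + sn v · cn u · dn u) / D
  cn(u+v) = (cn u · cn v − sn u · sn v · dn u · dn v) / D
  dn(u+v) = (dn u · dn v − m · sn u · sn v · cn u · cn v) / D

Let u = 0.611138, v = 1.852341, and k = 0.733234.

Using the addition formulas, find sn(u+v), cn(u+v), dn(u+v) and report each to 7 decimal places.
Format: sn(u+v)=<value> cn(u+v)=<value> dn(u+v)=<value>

sn(u+v)=0.9198308 cn(u+v)=-0.3923154 dn(u+v)=0.7383194

sn u = 0.5582653609743886, cn u = 0.829662453493067, dn u = 0.912382302241887
sn v = 0.9997167382108518, cn v = 0.02380007019013217, dn v = 0.6802002935652688
m = k² = 0.537632098756
D = 1 − m·sn²u·sn²v = 0.8325363778603421
sn(u+v) = (sn u·cn v·dn v + sn v·cn u·dn u)/D = 0.7657925734113514/0.8325363778603421 = 0.9198307650885773
cn(u+v) = (cn u·cn v − sn u·sn v·dn u·dn v)/D = -0.3266168320353964/0.8325363778603421 = -0.3923153879171227
dn(u+v) = (dn u·dn v − m·sn u·sn v·cn u·cn v)/D = 0.6146777895723391/0.8325363778603421 = 0.7383194367459235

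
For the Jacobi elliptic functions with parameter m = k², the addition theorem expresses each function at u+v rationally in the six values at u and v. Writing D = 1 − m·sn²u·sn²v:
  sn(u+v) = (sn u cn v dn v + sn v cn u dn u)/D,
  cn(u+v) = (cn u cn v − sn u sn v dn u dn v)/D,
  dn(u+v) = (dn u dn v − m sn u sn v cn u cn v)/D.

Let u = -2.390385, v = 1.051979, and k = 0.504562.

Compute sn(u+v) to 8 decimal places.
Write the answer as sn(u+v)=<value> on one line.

sn(u+v)=-0.95427191

sn u = -0.8150120645806124, cn u = -0.5794439874466277, dn u = 0.911534269968523
sn v = 0.8481831446175274, cn v = 0.5297030802126062, dn v = 0.9037972097392853
m = k² = 0.254582811844
D = 1 − m·sn²u·sn²v = 0.8783431885468961
sn(u+v) = (sn u·cn v·dn v + sn v·cn u·dn u)/D = -0.8381782330960245/0.8783431885468961 = -0.9542719110541299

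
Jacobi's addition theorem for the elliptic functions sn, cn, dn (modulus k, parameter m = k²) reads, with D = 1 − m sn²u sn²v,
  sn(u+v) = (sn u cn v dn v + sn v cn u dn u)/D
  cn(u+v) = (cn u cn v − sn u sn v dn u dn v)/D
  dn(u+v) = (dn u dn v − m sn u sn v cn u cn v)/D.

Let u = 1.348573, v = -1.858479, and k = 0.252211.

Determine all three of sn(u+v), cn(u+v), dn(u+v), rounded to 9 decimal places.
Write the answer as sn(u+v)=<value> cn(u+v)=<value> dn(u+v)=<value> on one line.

sn u = 0.9712733798728856, cn u = 0.2379664294607567, dn u = 0.9695317126999974
sn v = -0.9680438411509455, cn v = -0.2507810232248905, dn v = 0.9697371500355733
m = k² = 0.063610388521
D = 1 − m·sn²u·sn²v = 0.943765728586796
sn(u+v) = (sn u·cn v·dn v + sn v·cn u·dn u)/D = -0.4595488026643531/0.943765728586796 = -0.4869310134332659
cn(u+v) = (cn u·cn v − sn u·sn v·dn u·dn v)/D = 0.8243231456320544/0.943765728586796 = 0.8734404319453346
dn(u+v) = (dn u·dn v − m·sn u·sn v·cn u·cn v)/D = 0.9366216867364193/0.943765728586796 = 0.9924302804880675

sn(u+v)=-0.486931013 cn(u+v)=0.873440432 dn(u+v)=0.992430280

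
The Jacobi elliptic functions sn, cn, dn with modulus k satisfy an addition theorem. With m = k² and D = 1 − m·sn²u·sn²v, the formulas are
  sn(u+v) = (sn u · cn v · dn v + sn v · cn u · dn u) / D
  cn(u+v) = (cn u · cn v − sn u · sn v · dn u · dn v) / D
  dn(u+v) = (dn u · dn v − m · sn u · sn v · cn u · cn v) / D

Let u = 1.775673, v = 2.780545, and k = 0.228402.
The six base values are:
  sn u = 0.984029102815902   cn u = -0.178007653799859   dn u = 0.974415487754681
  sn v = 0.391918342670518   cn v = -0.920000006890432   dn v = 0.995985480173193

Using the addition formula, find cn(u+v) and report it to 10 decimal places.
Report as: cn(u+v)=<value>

cn(u+v)=-0.2121626629

m = k² = 0.052167473604
D = 1 − m·sn²u·sn²v = 0.9922409800108654
cn(u+v) = (cn u·cn v − sn u·sn v·dn u·dn v)/D = -0.2105164885124196/0.9922409800108654 = -0.2121626628544553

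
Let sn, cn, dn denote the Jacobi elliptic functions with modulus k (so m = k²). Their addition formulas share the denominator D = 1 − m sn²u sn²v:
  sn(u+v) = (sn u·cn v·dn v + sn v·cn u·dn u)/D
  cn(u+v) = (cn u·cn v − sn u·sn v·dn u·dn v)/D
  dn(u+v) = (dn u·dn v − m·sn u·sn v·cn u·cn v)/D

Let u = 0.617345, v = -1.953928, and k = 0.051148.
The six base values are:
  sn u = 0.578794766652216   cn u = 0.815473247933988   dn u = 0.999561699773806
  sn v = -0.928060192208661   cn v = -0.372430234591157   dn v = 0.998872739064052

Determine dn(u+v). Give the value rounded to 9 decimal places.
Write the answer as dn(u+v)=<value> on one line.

dn(u+v)=0.998762057

m = k² = 0.002616117904
D = 1 − m·sn²u·sn²v = 0.9992451532429036
dn(u+v) = (dn u·dn v − m·sn u·sn v·cn u·cn v)/D = 0.9980081444228975/0.9992451532429036 = 0.9987620567225254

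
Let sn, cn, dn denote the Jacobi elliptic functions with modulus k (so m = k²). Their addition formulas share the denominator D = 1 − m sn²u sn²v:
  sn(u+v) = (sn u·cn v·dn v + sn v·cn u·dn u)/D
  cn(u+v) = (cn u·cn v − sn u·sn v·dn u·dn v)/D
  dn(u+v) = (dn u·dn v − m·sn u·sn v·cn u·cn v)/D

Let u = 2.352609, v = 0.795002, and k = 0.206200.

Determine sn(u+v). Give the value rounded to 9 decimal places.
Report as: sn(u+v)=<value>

sn(u+v)=0.028194709

sn u = 0.7309768165879066, cn u = -0.6824022960182724, dn u = 0.9885753613086997
sn v = 0.711666398392719, cn v = 0.7025175708825622, dn v = 0.9891742645004124
m = k² = 0.04251844
D = 1 − m·sn²u·sn²v = 0.9884936534449088
sn(u+v) = (sn u·cn v·dn v + sn v·cn u·dn u)/D = 0.0278702910219633/0.9884936534449088 = 0.02819470911607282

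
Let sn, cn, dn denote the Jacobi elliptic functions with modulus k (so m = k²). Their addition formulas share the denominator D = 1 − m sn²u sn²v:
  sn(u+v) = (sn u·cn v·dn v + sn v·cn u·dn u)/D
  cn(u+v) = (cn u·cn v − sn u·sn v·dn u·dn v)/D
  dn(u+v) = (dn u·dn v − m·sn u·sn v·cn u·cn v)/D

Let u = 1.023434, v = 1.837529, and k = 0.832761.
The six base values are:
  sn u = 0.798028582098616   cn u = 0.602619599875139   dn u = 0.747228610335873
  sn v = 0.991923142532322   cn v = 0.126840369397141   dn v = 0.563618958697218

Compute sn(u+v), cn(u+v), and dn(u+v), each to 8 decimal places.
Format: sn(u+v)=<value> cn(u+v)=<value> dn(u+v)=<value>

m = k² = 0.693490883121
D = 1 − m·sn²u·sn²v = 0.5654560634007977
sn(u+v) = (sn u·cn v·dn v + sn v·cn u·dn u)/D = 0.5037084144096345/0.5654560634007977 = 0.8908002708118523
cn(u+v) = (cn u·cn v − sn u·sn v·dn u·dn v)/D = -0.2569404461926126/0.5654560634007977 = -0.4543950676685769
dn(u+v) = (dn u·dn v − m·sn u·sn v·cn u·cn v)/D = 0.3791919700520161/0.5654560634007977 = 0.6705949314106889

sn(u+v)=0.89080027 cn(u+v)=-0.45439507 dn(u+v)=0.67059493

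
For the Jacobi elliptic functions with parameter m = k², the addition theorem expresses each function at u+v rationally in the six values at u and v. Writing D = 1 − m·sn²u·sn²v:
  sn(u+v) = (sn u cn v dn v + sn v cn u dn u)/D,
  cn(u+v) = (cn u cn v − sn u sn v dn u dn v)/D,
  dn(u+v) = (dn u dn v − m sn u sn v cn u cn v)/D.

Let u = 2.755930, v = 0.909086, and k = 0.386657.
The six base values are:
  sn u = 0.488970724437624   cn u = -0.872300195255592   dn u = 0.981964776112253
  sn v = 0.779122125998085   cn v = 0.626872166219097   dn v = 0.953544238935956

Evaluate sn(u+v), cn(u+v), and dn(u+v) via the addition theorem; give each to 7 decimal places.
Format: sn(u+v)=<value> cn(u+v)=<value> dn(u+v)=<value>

sn(u+v)=-0.3834081 cn(u+v)=-0.9235790 dn(u+v)=0.9889503

m = k² = 0.149503635649
D = 1 − m·sn²u·sn²v = 0.9783015582985334
sn(u+v) = (sn u·cn v·dn v + sn v·cn u·dn u)/D = -0.3750887145175753/0.9783015582985334 = -0.3834080722205241
cn(u+v) = (cn u·cn v − sn u·sn v·dn u·dn v)/D = -0.903538817766504/0.9783015582985334 = -0.9235790438052075
dn(u+v) = (dn u·dn v − m·sn u·sn v·cn u·cn v)/D = 0.9674916235670367/0.9783015582985334 = 0.988950304085892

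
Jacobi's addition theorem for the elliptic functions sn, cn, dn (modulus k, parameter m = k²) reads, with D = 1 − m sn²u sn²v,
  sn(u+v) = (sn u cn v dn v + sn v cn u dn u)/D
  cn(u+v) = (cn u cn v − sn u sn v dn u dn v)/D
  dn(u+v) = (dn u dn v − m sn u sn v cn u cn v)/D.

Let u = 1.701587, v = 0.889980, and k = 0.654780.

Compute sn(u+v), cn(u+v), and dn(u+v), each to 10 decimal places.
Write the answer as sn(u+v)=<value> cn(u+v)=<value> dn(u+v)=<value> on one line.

sn u = 0.9973429995958171, cn u = 0.07284875535805586, dn u = 0.7573232023557642
sn v = 0.7495035348135341, cn v = 0.6620003408624632, dn v = 0.8712948390068739
m = k² = 0.4287368484
D = 1 − m·sn²u·sn²v = 0.7604328483337871
sn(u+v) = (sn u·cn v·dn v + sn v·cn u·dn u)/D = 0.6166150787867103/0.7604328483337871 = 0.8108738071189306
cn(u+v) = (cn u·cn v − sn u·sn v·dn u·dn v)/D = -0.4450213044764211/0.7604328483337871 = -0.5852210427936194
dn(u+v) = (dn u·dn v − m·sn u·sn v·cn u·cn v)/D = 0.6443960724021258/0.7604328483337871 = 0.8474069391059134

sn(u+v)=0.8108738071 cn(u+v)=-0.5852210428 dn(u+v)=0.8474069391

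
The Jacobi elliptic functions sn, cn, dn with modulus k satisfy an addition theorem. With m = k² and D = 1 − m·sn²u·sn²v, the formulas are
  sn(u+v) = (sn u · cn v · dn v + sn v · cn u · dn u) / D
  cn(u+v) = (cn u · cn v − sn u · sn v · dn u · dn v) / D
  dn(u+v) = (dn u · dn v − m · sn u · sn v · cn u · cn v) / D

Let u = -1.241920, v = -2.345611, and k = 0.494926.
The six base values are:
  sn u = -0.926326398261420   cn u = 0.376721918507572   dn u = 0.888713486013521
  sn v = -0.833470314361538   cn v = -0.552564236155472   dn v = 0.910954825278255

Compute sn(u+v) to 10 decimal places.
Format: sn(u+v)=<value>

m = k² = 0.244951745476
D = 1 − m·sn²u·sn²v = 0.853987884852281
sn(u+v) = (sn u·cn v·dn v + sn v·cn u·dn u)/D = 0.1872325663105438/0.853987884852281 = 0.2192449912131135

sn(u+v)=0.2192449912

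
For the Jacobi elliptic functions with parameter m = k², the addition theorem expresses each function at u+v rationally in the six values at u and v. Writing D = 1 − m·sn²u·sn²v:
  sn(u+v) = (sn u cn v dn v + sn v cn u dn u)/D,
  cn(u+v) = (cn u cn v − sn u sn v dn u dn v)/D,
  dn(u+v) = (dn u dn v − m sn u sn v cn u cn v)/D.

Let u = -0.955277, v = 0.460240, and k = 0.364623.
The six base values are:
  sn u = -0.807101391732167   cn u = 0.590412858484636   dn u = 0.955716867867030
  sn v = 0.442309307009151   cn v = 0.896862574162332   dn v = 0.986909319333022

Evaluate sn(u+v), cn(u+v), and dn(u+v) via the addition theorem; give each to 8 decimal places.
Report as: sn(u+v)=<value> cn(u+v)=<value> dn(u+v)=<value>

sn(u+v)=-0.47281344 cn(u+v)=0.88116256 dn(u+v)=0.98502726

m = k² = 0.132949932129
D = 1 − m·sn²u·sn²v = 0.9830567597911167
sn(u+v) = (sn u·cn v·dn v + sn v·cn u·dn u)/D = -0.4648024451504856/0.9830567597911167 = -0.4728134367839029
cn(u+v) = (cn u·cn v − sn u·sn v·dn u·dn v)/D = 0.8662328093261875/0.9830567597911167 = 0.8811625582130656
dn(u+v) = (dn u·dn v − m·sn u·sn v·cn u·cn v)/D = 0.9683377071395204/0.9830567597911167 = 0.9850272606286498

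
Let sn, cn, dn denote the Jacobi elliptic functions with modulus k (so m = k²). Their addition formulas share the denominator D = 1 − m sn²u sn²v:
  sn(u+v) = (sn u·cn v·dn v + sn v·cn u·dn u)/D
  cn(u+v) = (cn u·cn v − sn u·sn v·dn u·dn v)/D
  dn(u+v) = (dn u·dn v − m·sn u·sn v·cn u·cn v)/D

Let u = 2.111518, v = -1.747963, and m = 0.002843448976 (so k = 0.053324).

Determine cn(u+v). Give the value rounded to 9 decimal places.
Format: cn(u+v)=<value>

cn(u+v)=0.934646463

sn u = 0.8582707836953823, cn u = -0.5131970984474817, dn u = 0.9989521679083685
sn v = -0.9845868743723354, cn v = -0.1748962172653113, dn v = 0.9986208131188723
m = k² = 0.002843448976
D = 1 − m·sn²u·sn²v = 0.9979695037992851
cn(u+v) = (cn u·cn v − sn u·sn v·dn u·dn v)/D = 0.9327486674050263/0.9979695037992851 = 0.934646463498171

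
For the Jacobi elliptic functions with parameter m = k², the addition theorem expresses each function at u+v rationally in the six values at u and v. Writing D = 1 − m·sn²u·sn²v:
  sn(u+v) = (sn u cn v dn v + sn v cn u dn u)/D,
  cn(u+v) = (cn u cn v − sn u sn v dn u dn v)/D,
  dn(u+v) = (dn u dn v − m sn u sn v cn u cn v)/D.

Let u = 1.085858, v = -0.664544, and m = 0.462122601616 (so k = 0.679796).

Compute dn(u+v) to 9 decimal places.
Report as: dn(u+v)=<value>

dn(u+v)=0.961567507

sn u = 0.8459951800795968, cn u = 0.5331905431288992, dn u = 0.8180802092716701
sn v = -0.6003929961236069, cn v = 0.7997051020255645, dn v = 0.9129172236166841
m = k² = 0.462122601616
D = 1 − m·sn²u·sn²v = 0.8807758535909403
dn(u+v) = (dn u·dn v − m·sn u·sn v·cn u·cn v)/D = 0.8469254413781269/0.8807758535909403 = 0.9615675065627599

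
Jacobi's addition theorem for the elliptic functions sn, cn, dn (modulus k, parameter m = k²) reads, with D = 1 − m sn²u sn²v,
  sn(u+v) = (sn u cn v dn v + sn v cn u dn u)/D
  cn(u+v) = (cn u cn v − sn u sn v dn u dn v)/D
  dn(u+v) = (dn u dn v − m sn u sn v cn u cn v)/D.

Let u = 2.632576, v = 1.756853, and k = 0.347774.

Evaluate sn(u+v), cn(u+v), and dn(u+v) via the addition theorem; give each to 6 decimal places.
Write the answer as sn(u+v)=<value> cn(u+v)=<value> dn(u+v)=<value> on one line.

sn u = 0.5702480606304132, cn u = -0.8214725493570997, dn u = 0.980137842044264
sn v = 0.9919908507288942, cn v = -0.1263097465366971, dn v = 0.9386068654377484
m = k² = 0.120946755076
D = 1 − m·sn²u·sn²v = 0.9612976631862752
sn(u+v) = (sn u·cn v·dn v + sn v·cn u·dn u)/D = -0.8663135847582755/0.9612976631862752 = -0.9011918138725422
cn(u+v) = (cn u·cn v − sn u·sn v·dn u·dn v)/D = -0.4166460969583893/0.9612976631862752 = -0.4334204824522223
dn(u+v) = (dn u·dn v − m·sn u·sn v·cn u·cn v)/D = 0.9128651329950989/0.9612976631862752 = 0.949617551310128

sn(u+v)=-0.901192 cn(u+v)=-0.433420 dn(u+v)=0.949618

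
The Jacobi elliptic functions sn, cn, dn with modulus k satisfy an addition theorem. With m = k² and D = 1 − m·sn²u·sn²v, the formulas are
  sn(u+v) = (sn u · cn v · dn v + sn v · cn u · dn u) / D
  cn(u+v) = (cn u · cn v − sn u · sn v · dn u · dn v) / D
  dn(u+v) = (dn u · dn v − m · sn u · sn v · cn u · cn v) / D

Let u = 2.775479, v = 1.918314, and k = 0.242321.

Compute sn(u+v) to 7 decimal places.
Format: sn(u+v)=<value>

sn(u+v)=-0.9961764

sn u = 0.4014965135107132, cn u = -0.9158605514153023, dn u = 0.9952559742033628
sn v = 0.9510025919107656, cn v = -0.3091829073202557, dn v = 0.9730846652846766
m = k² = 0.058719467041
D = 1 − m·sn²u·sn²v = 0.991439304238169
sn(u+v) = (sn u·cn v·dn v + sn v·cn u·dn u)/D = -0.9876484804415036/0.991439304238169 = -0.9961764439028587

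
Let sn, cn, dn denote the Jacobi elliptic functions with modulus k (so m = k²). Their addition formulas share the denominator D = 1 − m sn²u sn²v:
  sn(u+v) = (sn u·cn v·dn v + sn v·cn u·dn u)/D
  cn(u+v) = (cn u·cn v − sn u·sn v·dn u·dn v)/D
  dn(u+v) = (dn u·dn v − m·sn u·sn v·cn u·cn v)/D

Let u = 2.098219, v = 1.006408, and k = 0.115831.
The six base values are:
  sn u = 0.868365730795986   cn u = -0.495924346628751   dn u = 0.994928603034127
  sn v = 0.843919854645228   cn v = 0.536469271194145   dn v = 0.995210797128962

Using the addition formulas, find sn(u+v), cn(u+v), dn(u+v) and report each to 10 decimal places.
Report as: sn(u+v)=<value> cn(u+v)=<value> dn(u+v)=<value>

sn(u+v)=0.0475652801 cn(u+v)=-0.9988681315 dn(u+v)=0.9999848224

m = k² = 0.013416820561
D = 1 − m·sn²u·sn²v = 0.9927946119863976
sn(u+v) = (sn u·cn v·dn v + sn v·cn u·dn u)/D = 0.04722255381918392/0.9927946119863976 = 0.04756528011841277
cn(u+v) = (cn u·cn v − sn u·sn v·dn u·dn v)/D = -0.9916708990385954/0.9927946119863976 = -0.9988681315004784
dn(u+v) = (dn u·dn v − m·sn u·sn v·cn u·cn v)/D = 0.9927795437494605/0.9927946119863976 = 0.9999848224025844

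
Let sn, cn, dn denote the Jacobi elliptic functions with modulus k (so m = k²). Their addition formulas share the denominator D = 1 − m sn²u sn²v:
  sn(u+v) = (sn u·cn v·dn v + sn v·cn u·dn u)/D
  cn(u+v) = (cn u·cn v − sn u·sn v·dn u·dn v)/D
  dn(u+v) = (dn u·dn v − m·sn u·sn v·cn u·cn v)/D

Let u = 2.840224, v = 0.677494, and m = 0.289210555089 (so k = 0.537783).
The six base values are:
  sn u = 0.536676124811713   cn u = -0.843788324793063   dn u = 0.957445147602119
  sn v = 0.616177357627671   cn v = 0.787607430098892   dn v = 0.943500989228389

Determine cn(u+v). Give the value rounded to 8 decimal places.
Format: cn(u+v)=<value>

m = k² = 0.289210555089
D = 1 − m·sn²u·sn²v = 0.9683735708061559
cn(u+v) = (cn u·cn v − sn u·sn v·dn u·dn v)/D = -0.963300813383902/0.9683735708061559 = -0.9947615697338468

cn(u+v)=-0.99476157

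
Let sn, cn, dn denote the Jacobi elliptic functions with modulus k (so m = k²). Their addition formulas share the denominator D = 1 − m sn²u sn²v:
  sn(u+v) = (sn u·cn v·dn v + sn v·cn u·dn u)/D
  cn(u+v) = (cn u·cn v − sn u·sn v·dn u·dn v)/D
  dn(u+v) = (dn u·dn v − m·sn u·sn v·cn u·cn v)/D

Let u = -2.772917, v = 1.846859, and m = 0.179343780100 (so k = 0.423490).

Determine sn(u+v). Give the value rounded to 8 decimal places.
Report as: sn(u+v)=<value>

sn(u+v)=-0.78712212

sn u = -0.4983485633845227, cn u = -0.8669767640326829, dn u = 0.97747620981084
sn v = 0.98399996173164, cn v = -0.1781686709613421, dn v = 0.9090375802805166
m = k² = 0.1793437801
D = 1 − m·sn²u·sn²v = 0.9568736300903408
sn(u+v) = (sn u·cn v·dn v + sn v·cn u·dn u)/D = -0.7531764035292553/0.9568736300903408 = -0.7871221233864978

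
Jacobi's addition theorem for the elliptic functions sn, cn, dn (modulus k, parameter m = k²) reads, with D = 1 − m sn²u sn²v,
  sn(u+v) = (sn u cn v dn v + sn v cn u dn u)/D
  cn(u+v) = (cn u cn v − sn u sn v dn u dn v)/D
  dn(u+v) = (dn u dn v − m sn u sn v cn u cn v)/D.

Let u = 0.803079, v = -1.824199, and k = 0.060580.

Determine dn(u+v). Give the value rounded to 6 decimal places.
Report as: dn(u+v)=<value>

sn u = 0.7193045132324539, cn u = 0.6946949094699216, dn u = 0.9990501382012109
sn v = -0.9685388840607304, cn v = -0.2488622712714708, dn v = 0.998277191805676
m = k² = 0.0036699364
D = 1 − m·sn²u·sn²v = 0.9982187772609466
dn(u+v) = (dn u·dn v − m·sn u·sn v·cn u·cn v)/D = 0.9968869468019151/0.9982187772609466 = 0.9986657930211592

dn(u+v)=0.998666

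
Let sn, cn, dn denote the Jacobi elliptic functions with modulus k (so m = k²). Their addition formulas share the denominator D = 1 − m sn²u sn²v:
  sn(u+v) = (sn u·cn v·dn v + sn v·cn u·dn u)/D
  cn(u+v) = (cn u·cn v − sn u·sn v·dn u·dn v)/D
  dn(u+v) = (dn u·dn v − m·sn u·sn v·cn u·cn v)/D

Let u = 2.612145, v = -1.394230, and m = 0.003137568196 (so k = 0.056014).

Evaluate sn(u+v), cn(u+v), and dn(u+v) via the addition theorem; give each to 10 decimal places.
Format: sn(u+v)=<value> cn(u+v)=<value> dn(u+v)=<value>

sn(u+v)=0.9381383353 cn(u+v)=0.3462606876 dn(u+v)=0.9986183531

sn u = 0.5071216791838688, cn u = -0.8618744702691531, dn u = 0.9995964706143777
sn v = -0.9842838844738635, cn v = 0.176593416539355, dn v = 0.9984789820545967
m = k² = 0.003137568196
D = 1 − m·sn²u·sn²v = 0.999218267303893
sn(u+v) = (sn u·cn v·dn v + sn v·cn u·dn u)/D = 0.9374049619389791/0.999218267303893 = 0.9381383353491929
cn(u+v) = (cn u·cn v − sn u·sn v·dn u·dn v)/D = 0.3459900042573128/0.999218267303893 = 0.3462606875581535
dn(u+v) = (dn u·dn v − m·sn u·sn v·cn u·cn v)/D = 0.997837700476102/0.999218267303893 = 0.9986183530936478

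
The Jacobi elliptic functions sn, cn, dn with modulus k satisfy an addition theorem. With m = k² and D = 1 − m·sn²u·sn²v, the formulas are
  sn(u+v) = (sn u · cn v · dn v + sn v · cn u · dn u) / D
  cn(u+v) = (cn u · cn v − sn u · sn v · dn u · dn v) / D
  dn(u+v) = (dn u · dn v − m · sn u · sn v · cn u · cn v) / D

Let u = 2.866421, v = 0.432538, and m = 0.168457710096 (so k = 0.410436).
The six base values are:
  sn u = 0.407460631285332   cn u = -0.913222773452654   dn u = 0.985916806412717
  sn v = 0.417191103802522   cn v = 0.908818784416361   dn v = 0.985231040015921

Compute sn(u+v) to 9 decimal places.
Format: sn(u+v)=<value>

sn(u+v)=-0.010836821

m = k² = 0.168457710096
D = 1 − m·sn²u·sn²v = 0.9951322050233774
sn(u+v) = (sn u·cn v·dn v + sn v·cn u·dn u)/D = -0.01078406981955541/0.9951322050233774 = -0.0108368212435674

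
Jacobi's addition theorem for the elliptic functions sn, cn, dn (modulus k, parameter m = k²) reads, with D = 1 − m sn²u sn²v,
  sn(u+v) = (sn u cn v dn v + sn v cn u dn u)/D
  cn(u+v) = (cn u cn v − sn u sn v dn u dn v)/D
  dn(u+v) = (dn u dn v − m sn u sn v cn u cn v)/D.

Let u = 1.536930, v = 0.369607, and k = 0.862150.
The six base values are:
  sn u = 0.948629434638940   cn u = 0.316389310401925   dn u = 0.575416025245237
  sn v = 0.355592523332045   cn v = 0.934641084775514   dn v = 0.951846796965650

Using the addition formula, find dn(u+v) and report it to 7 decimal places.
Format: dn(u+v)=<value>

m = k² = 0.7433026225
D = 1 − m·sn²u·sn²v = 0.9154206975440803
dn(u+v) = (dn u·dn v − m·sn u·sn v·cn u·cn v)/D = 0.4735629548055488/0.9154206975440803 = 0.5173172903737468

dn(u+v)=0.5173173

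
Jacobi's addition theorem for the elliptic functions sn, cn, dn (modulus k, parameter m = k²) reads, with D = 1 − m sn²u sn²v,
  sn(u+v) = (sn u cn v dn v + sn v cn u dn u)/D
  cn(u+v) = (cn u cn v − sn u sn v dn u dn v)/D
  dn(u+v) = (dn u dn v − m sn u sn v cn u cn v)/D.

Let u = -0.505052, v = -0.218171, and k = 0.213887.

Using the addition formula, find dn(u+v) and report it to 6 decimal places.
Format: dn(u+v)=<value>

dn(u+v)=0.989990

sn u = -0.483036296130334, cn u = 0.8756003292716879, dn u = 0.9946486679723486
sn v = -0.2163677807205754, cn v = 0.9763119293883758, dn v = 0.9989285875709485
m = k² = 0.045747648769
D = 1 − m·sn²u·sn²v = 0.9995002952354277
dn(u+v) = (dn u·dn v − m·sn u·sn v·cn u·cn v)/D = 0.9894956972044362/0.9995002952354277 = 0.9899904001242591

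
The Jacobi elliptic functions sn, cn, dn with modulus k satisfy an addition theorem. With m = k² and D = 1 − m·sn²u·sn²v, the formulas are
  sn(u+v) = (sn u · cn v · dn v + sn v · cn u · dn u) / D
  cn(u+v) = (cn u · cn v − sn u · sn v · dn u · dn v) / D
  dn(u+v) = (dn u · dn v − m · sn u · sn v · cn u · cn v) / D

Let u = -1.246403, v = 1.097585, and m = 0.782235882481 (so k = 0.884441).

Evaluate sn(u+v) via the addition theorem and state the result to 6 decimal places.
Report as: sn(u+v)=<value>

sn u = -0.8732351800765382, cn u = 0.4872990050027764, dn u = 0.6352275975623714
sn v = 0.8211646056694282, cn v = 0.5706914143350787, dn v = 0.6874078103024567
m = k² = 0.782235882481
D = 1 − m·sn²u·sn²v = 0.5977828120858402
sn(u+v) = (sn u·cn v·dn v + sn v·cn u·dn u)/D = -0.08838014840639531/0.5977828120858402 = -0.1478465867862794

sn(u+v)=-0.147847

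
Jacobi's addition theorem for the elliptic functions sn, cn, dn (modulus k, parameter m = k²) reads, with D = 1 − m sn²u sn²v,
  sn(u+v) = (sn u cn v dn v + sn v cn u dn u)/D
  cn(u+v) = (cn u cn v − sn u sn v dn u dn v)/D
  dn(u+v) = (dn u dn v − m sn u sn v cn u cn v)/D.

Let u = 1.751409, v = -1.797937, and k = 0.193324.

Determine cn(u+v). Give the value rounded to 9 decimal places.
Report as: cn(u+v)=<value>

sn u = 0.9868222971941165, cn u = -0.1618077679239375, dn u = 0.9816335122198783
sn v = -0.9784039854006568, cn v = -0.2067018174862317, dn v = 0.9819484031065491
m = k² = 0.037374168976
D = 1 − m·sn²u·sn²v = 0.9651593797029808
cn(u+v) = (cn u·cn v − sn u·sn v·dn u·dn v)/D = 0.9641148813636703/0.9651593797029808 = 0.9989177970382135

cn(u+v)=0.998917797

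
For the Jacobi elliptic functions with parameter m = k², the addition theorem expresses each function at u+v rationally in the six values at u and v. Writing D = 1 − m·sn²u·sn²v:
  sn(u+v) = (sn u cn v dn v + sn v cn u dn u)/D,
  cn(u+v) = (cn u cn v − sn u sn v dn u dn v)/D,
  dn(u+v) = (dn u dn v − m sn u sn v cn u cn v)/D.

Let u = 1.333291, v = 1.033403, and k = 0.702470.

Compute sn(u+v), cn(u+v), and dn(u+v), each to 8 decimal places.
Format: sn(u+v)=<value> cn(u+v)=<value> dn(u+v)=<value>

sn(u+v)=0.92987612 cn(u+v)=-0.36787281 dn(u+v)=0.75717673

sn u = 0.9306624991929908, cn u = 0.3658788222839037, dn u = 0.7566998164067529
sn v = 0.8195556869097557, cn v = 0.5729995428042491, dn v = 0.8176516466905661
m = k² = 0.4934641009
D = 1 − m·sn²u·sn²v = 0.7129239718000165
sn(u+v) = (sn u·cn v·dn v + sn v·cn u·dn u)/D = 0.662930974661779/0.7129239718000165 = 0.9298761170675558
cn(u+v) = (cn u·cn v − sn u·sn v·dn u·dn v)/D = -0.2622653473127826/0.7129239718000165 = -0.3678728134931491
dn(u+v) = (dn u·dn v − m·sn u·sn v·cn u·cn v)/D = 0.5398094399244813/0.7129239718000165 = 0.7571767275009013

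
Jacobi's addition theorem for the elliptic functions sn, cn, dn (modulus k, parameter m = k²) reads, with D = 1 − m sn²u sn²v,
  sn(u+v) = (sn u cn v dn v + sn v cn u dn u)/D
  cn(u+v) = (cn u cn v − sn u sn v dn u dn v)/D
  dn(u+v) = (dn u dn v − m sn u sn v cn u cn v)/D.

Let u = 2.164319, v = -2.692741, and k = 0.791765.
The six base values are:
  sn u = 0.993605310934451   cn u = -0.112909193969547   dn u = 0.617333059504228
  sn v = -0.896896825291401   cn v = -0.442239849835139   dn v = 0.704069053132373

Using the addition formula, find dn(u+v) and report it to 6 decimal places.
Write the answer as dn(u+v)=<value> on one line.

dn(u+v)=0.921135

m = k² = 0.626891815225
D = 1 − m·sn²u·sn²v = 0.5021421244277012
dn(u+v) = (dn u·dn v − m·sn u·sn v·cn u·cn v)/D = 0.4625407325166135/0.5021421244277012 = 0.921135093065092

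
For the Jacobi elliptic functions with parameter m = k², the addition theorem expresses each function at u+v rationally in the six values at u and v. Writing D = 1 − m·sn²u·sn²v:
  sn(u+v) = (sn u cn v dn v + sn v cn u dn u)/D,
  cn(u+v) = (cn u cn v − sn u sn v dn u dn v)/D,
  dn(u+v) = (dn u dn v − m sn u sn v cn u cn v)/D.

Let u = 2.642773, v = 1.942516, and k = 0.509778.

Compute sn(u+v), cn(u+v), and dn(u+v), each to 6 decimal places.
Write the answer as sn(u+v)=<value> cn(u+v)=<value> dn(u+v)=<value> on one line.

sn u = 0.6622902550836357, cn u = -0.7492473677105931, dn u = 0.9412821358343002
sn v = 0.9765804101232139, cn v = -0.2151527424031014, dn v = 0.8672693483961534
m = k² = 0.259873609284
D = 1 − m·sn²u·sn²v = 0.8912886411023013
sn(u+v) = (sn u·cn v·dn v + sn v·cn u·dn u)/D = -0.8123167236836982/0.8912886411023013 = -0.9113957995459982
cn(u+v) = (cn u·cn v − sn u·sn v·dn u·dn v)/D = -0.3667928327840789/0.8912886411023013 = -0.4115309181214829
dn(u+v) = (dn u·dn v − m·sn u·sn v·cn u·cn v)/D = 0.7892500505234921/0.8912886411023013 = 0.8855156613994171

sn(u+v)=-0.911396 cn(u+v)=-0.411531 dn(u+v)=0.885516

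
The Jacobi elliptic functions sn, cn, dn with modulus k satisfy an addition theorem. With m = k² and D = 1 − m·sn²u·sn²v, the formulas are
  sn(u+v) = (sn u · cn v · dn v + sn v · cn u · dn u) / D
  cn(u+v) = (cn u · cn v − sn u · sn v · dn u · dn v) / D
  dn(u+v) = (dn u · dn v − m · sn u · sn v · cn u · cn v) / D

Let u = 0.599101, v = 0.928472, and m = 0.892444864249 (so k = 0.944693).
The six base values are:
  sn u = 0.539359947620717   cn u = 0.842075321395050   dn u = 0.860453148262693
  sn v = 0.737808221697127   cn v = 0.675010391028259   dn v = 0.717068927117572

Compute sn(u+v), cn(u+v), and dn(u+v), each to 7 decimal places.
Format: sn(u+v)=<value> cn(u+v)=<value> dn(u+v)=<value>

m = k² = 0.892444864249
D = 1 − m·sn²u·sn²v = 0.8586727977845298
sn(u+v) = (sn u·cn v·dn v + sn v·cn u·dn u)/D = 0.7956568622041291/0.8586727977845298 = 0.9266124002728529
cn(u+v) = (cn u·cn v − sn u·sn v·dn u·dn v)/D = 0.3228763405432356/0.8586727977845298 = 0.3760178980588322
dn(u+v) = (dn u·dn v − m·sn u·sn v·cn u·cn v)/D = 0.4151373798139985/0.8586727977845298 = 0.4834639933687181

sn(u+v)=0.9266124 cn(u+v)=0.3760179 dn(u+v)=0.4834640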